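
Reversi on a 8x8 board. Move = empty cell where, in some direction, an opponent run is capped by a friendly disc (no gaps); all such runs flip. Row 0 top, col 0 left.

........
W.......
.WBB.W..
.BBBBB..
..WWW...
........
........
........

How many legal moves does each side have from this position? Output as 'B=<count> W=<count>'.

-- B to move --
(0,0): no bracket -> illegal
(0,1): no bracket -> illegal
(1,1): flips 1 -> legal
(1,2): no bracket -> illegal
(1,4): no bracket -> illegal
(1,5): flips 1 -> legal
(1,6): flips 1 -> legal
(2,0): flips 1 -> legal
(2,4): no bracket -> illegal
(2,6): no bracket -> illegal
(3,0): no bracket -> illegal
(3,6): no bracket -> illegal
(4,1): no bracket -> illegal
(4,5): no bracket -> illegal
(5,1): flips 1 -> legal
(5,2): flips 2 -> legal
(5,3): flips 3 -> legal
(5,4): flips 2 -> legal
(5,5): flips 1 -> legal
B mobility = 9
-- W to move --
(1,1): flips 2 -> legal
(1,2): flips 2 -> legal
(1,3): flips 2 -> legal
(1,4): no bracket -> illegal
(2,0): flips 1 -> legal
(2,4): flips 4 -> legal
(2,6): flips 1 -> legal
(3,0): no bracket -> illegal
(3,6): no bracket -> illegal
(4,0): no bracket -> illegal
(4,1): flips 1 -> legal
(4,5): flips 1 -> legal
(4,6): no bracket -> illegal
W mobility = 8

Answer: B=9 W=8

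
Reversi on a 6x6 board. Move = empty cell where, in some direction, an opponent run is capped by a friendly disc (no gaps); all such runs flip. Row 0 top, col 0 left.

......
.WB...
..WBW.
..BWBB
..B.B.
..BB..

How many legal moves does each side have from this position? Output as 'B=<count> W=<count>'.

-- B to move --
(0,0): flips 3 -> legal
(0,1): no bracket -> illegal
(0,2): no bracket -> illegal
(1,0): flips 1 -> legal
(1,3): flips 1 -> legal
(1,4): flips 1 -> legal
(1,5): flips 2 -> legal
(2,0): no bracket -> illegal
(2,1): flips 1 -> legal
(2,5): flips 1 -> legal
(3,1): no bracket -> illegal
(4,3): flips 1 -> legal
B mobility = 8
-- W to move --
(0,1): no bracket -> illegal
(0,2): flips 1 -> legal
(0,3): no bracket -> illegal
(1,3): flips 2 -> legal
(1,4): no bracket -> illegal
(2,1): no bracket -> illegal
(2,5): no bracket -> illegal
(3,1): flips 1 -> legal
(4,1): no bracket -> illegal
(4,3): no bracket -> illegal
(4,5): no bracket -> illegal
(5,1): flips 1 -> legal
(5,4): flips 2 -> legal
(5,5): flips 1 -> legal
W mobility = 6

Answer: B=8 W=6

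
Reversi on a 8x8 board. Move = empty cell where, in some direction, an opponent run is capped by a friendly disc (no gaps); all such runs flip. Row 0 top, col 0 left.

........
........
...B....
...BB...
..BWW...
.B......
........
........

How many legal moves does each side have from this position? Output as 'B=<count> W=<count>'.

Answer: B=5 W=5

Derivation:
-- B to move --
(3,2): no bracket -> illegal
(3,5): no bracket -> illegal
(4,5): flips 2 -> legal
(5,2): flips 1 -> legal
(5,3): flips 1 -> legal
(5,4): flips 1 -> legal
(5,5): flips 1 -> legal
B mobility = 5
-- W to move --
(1,2): no bracket -> illegal
(1,3): flips 2 -> legal
(1,4): no bracket -> illegal
(2,2): flips 1 -> legal
(2,4): flips 1 -> legal
(2,5): flips 1 -> legal
(3,1): no bracket -> illegal
(3,2): no bracket -> illegal
(3,5): no bracket -> illegal
(4,0): no bracket -> illegal
(4,1): flips 1 -> legal
(4,5): no bracket -> illegal
(5,0): no bracket -> illegal
(5,2): no bracket -> illegal
(5,3): no bracket -> illegal
(6,0): no bracket -> illegal
(6,1): no bracket -> illegal
(6,2): no bracket -> illegal
W mobility = 5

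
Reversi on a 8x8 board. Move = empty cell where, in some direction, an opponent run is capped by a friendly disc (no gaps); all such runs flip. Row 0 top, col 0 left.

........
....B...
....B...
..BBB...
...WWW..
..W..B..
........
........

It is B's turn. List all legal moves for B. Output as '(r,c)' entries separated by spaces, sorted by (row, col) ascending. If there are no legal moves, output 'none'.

Answer: (3,5) (5,3) (5,4) (5,6) (6,1)

Derivation:
(3,5): flips 1 -> legal
(3,6): no bracket -> illegal
(4,1): no bracket -> illegal
(4,2): no bracket -> illegal
(4,6): no bracket -> illegal
(5,1): no bracket -> illegal
(5,3): flips 1 -> legal
(5,4): flips 2 -> legal
(5,6): flips 1 -> legal
(6,1): flips 2 -> legal
(6,2): no bracket -> illegal
(6,3): no bracket -> illegal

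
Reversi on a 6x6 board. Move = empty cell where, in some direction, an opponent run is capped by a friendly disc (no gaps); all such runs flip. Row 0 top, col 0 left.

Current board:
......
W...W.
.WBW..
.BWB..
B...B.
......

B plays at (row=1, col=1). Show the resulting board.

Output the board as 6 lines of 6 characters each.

Place B at (1,1); scan 8 dirs for brackets.
Dir NW: first cell '.' (not opp) -> no flip
Dir N: first cell '.' (not opp) -> no flip
Dir NE: first cell '.' (not opp) -> no flip
Dir W: opp run (1,0), next=edge -> no flip
Dir E: first cell '.' (not opp) -> no flip
Dir SW: first cell '.' (not opp) -> no flip
Dir S: opp run (2,1) capped by B -> flip
Dir SE: first cell 'B' (not opp) -> no flip
All flips: (2,1)

Answer: ......
WB..W.
.BBW..
.BWB..
B...B.
......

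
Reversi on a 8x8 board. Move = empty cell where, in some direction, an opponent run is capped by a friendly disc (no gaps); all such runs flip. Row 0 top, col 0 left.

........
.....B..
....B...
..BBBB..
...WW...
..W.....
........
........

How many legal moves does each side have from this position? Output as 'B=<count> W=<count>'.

-- B to move --
(4,1): no bracket -> illegal
(4,2): no bracket -> illegal
(4,5): no bracket -> illegal
(5,1): no bracket -> illegal
(5,3): flips 2 -> legal
(5,4): flips 2 -> legal
(5,5): flips 1 -> legal
(6,1): flips 2 -> legal
(6,2): no bracket -> illegal
(6,3): no bracket -> illegal
B mobility = 4
-- W to move --
(0,4): no bracket -> illegal
(0,5): no bracket -> illegal
(0,6): no bracket -> illegal
(1,3): no bracket -> illegal
(1,4): flips 2 -> legal
(1,6): no bracket -> illegal
(2,1): flips 1 -> legal
(2,2): flips 1 -> legal
(2,3): flips 1 -> legal
(2,5): flips 1 -> legal
(2,6): flips 1 -> legal
(3,1): no bracket -> illegal
(3,6): no bracket -> illegal
(4,1): no bracket -> illegal
(4,2): no bracket -> illegal
(4,5): no bracket -> illegal
(4,6): no bracket -> illegal
W mobility = 6

Answer: B=4 W=6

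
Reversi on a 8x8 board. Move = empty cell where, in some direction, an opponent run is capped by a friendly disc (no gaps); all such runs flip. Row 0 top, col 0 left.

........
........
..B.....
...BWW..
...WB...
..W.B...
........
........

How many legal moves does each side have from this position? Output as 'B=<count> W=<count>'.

-- B to move --
(2,3): no bracket -> illegal
(2,4): flips 1 -> legal
(2,5): no bracket -> illegal
(2,6): flips 1 -> legal
(3,2): flips 1 -> legal
(3,6): flips 2 -> legal
(4,1): no bracket -> illegal
(4,2): flips 1 -> legal
(4,5): no bracket -> illegal
(4,6): no bracket -> illegal
(5,1): no bracket -> illegal
(5,3): flips 1 -> legal
(6,1): no bracket -> illegal
(6,2): no bracket -> illegal
(6,3): no bracket -> illegal
B mobility = 6
-- W to move --
(1,1): no bracket -> illegal
(1,2): no bracket -> illegal
(1,3): no bracket -> illegal
(2,1): no bracket -> illegal
(2,3): flips 1 -> legal
(2,4): no bracket -> illegal
(3,1): no bracket -> illegal
(3,2): flips 1 -> legal
(4,2): no bracket -> illegal
(4,5): flips 1 -> legal
(5,3): flips 1 -> legal
(5,5): no bracket -> illegal
(6,3): no bracket -> illegal
(6,4): flips 2 -> legal
(6,5): flips 1 -> legal
W mobility = 6

Answer: B=6 W=6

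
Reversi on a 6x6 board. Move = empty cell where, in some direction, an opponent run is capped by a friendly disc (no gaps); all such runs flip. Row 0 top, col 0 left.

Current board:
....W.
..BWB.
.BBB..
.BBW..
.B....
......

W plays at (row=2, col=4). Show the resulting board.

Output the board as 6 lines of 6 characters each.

Place W at (2,4); scan 8 dirs for brackets.
Dir NW: first cell 'W' (not opp) -> no flip
Dir N: opp run (1,4) capped by W -> flip
Dir NE: first cell '.' (not opp) -> no flip
Dir W: opp run (2,3) (2,2) (2,1), next='.' -> no flip
Dir E: first cell '.' (not opp) -> no flip
Dir SW: first cell 'W' (not opp) -> no flip
Dir S: first cell '.' (not opp) -> no flip
Dir SE: first cell '.' (not opp) -> no flip
All flips: (1,4)

Answer: ....W.
..BWW.
.BBBW.
.BBW..
.B....
......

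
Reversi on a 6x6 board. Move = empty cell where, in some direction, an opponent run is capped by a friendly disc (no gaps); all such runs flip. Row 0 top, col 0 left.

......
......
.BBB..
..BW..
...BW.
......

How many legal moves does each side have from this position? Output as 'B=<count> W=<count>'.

Answer: B=3 W=5

Derivation:
-- B to move --
(2,4): no bracket -> illegal
(3,4): flips 1 -> legal
(3,5): no bracket -> illegal
(4,2): no bracket -> illegal
(4,5): flips 1 -> legal
(5,3): no bracket -> illegal
(5,4): no bracket -> illegal
(5,5): flips 2 -> legal
B mobility = 3
-- W to move --
(1,0): no bracket -> illegal
(1,1): flips 1 -> legal
(1,2): no bracket -> illegal
(1,3): flips 1 -> legal
(1,4): no bracket -> illegal
(2,0): no bracket -> illegal
(2,4): no bracket -> illegal
(3,0): no bracket -> illegal
(3,1): flips 1 -> legal
(3,4): no bracket -> illegal
(4,1): no bracket -> illegal
(4,2): flips 1 -> legal
(5,2): no bracket -> illegal
(5,3): flips 1 -> legal
(5,4): no bracket -> illegal
W mobility = 5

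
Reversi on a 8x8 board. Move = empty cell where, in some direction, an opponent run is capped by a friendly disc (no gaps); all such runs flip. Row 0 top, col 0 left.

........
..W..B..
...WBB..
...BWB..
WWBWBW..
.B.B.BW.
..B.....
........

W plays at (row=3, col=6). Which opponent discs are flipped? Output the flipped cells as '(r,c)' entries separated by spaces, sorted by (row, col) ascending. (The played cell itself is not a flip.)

Dir NW: opp run (2,5), next='.' -> no flip
Dir N: first cell '.' (not opp) -> no flip
Dir NE: first cell '.' (not opp) -> no flip
Dir W: opp run (3,5) capped by W -> flip
Dir E: first cell '.' (not opp) -> no flip
Dir SW: first cell 'W' (not opp) -> no flip
Dir S: first cell '.' (not opp) -> no flip
Dir SE: first cell '.' (not opp) -> no flip

Answer: (3,5)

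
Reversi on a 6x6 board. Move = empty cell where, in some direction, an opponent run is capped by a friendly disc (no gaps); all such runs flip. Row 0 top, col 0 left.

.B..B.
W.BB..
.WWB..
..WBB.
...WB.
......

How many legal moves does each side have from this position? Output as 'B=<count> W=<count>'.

Answer: B=8 W=8

Derivation:
-- B to move --
(0,0): no bracket -> illegal
(1,1): flips 1 -> legal
(2,0): flips 2 -> legal
(3,0): flips 1 -> legal
(3,1): flips 2 -> legal
(4,1): flips 1 -> legal
(4,2): flips 3 -> legal
(5,2): flips 1 -> legal
(5,3): flips 1 -> legal
(5,4): no bracket -> illegal
B mobility = 8
-- W to move --
(0,0): no bracket -> illegal
(0,2): flips 1 -> legal
(0,3): flips 4 -> legal
(0,5): no bracket -> illegal
(1,1): no bracket -> illegal
(1,4): flips 1 -> legal
(1,5): no bracket -> illegal
(2,4): flips 1 -> legal
(2,5): flips 1 -> legal
(3,5): flips 2 -> legal
(4,2): no bracket -> illegal
(4,5): flips 1 -> legal
(5,3): no bracket -> illegal
(5,4): no bracket -> illegal
(5,5): flips 2 -> legal
W mobility = 8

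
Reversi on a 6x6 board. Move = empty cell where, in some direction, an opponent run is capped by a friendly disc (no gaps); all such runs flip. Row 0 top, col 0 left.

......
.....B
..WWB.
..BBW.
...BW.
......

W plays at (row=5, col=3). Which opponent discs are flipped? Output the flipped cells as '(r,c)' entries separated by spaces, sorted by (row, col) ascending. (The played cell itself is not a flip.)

Answer: (3,3) (4,3)

Derivation:
Dir NW: first cell '.' (not opp) -> no flip
Dir N: opp run (4,3) (3,3) capped by W -> flip
Dir NE: first cell 'W' (not opp) -> no flip
Dir W: first cell '.' (not opp) -> no flip
Dir E: first cell '.' (not opp) -> no flip
Dir SW: edge -> no flip
Dir S: edge -> no flip
Dir SE: edge -> no flip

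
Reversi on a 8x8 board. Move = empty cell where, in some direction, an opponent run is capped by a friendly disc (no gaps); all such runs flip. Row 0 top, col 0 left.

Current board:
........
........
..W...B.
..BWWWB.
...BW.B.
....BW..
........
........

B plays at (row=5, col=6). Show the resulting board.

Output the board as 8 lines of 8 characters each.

Place B at (5,6); scan 8 dirs for brackets.
Dir NW: first cell '.' (not opp) -> no flip
Dir N: first cell 'B' (not opp) -> no flip
Dir NE: first cell '.' (not opp) -> no flip
Dir W: opp run (5,5) capped by B -> flip
Dir E: first cell '.' (not opp) -> no flip
Dir SW: first cell '.' (not opp) -> no flip
Dir S: first cell '.' (not opp) -> no flip
Dir SE: first cell '.' (not opp) -> no flip
All flips: (5,5)

Answer: ........
........
..W...B.
..BWWWB.
...BW.B.
....BBB.
........
........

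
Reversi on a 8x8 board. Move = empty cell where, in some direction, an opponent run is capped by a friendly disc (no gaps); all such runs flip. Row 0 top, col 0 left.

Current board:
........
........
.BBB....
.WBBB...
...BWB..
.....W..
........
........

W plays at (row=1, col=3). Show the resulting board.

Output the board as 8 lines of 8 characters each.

Answer: ........
...W....
.BWB....
.WBBB...
...BWB..
.....W..
........
........

Derivation:
Place W at (1,3); scan 8 dirs for brackets.
Dir NW: first cell '.' (not opp) -> no flip
Dir N: first cell '.' (not opp) -> no flip
Dir NE: first cell '.' (not opp) -> no flip
Dir W: first cell '.' (not opp) -> no flip
Dir E: first cell '.' (not opp) -> no flip
Dir SW: opp run (2,2) capped by W -> flip
Dir S: opp run (2,3) (3,3) (4,3), next='.' -> no flip
Dir SE: first cell '.' (not opp) -> no flip
All flips: (2,2)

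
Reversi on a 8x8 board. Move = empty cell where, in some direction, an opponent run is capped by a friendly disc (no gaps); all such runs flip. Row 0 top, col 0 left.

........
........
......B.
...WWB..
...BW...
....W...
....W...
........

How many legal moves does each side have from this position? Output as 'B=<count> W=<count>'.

-- B to move --
(2,2): no bracket -> illegal
(2,3): flips 1 -> legal
(2,4): no bracket -> illegal
(2,5): flips 1 -> legal
(3,2): flips 2 -> legal
(4,2): no bracket -> illegal
(4,5): flips 1 -> legal
(5,3): flips 1 -> legal
(5,5): no bracket -> illegal
(6,3): no bracket -> illegal
(6,5): flips 1 -> legal
(7,3): no bracket -> illegal
(7,4): no bracket -> illegal
(7,5): no bracket -> illegal
B mobility = 6
-- W to move --
(1,5): no bracket -> illegal
(1,6): no bracket -> illegal
(1,7): flips 2 -> legal
(2,4): no bracket -> illegal
(2,5): no bracket -> illegal
(2,7): no bracket -> illegal
(3,2): flips 1 -> legal
(3,6): flips 1 -> legal
(3,7): no bracket -> illegal
(4,2): flips 1 -> legal
(4,5): no bracket -> illegal
(4,6): no bracket -> illegal
(5,2): flips 1 -> legal
(5,3): flips 1 -> legal
W mobility = 6

Answer: B=6 W=6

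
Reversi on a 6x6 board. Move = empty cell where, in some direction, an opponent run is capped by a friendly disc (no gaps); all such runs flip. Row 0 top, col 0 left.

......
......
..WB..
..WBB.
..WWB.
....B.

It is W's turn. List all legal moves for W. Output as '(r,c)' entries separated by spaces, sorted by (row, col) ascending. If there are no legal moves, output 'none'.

(1,2): no bracket -> illegal
(1,3): flips 2 -> legal
(1,4): flips 1 -> legal
(2,4): flips 2 -> legal
(2,5): flips 1 -> legal
(3,5): flips 2 -> legal
(4,5): flips 1 -> legal
(5,3): no bracket -> illegal
(5,5): flips 2 -> legal

Answer: (1,3) (1,4) (2,4) (2,5) (3,5) (4,5) (5,5)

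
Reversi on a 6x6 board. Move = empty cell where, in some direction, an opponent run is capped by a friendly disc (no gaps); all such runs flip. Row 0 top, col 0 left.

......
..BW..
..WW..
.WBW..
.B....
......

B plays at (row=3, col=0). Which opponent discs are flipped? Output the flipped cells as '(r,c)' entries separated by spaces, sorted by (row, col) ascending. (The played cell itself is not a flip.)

Dir NW: edge -> no flip
Dir N: first cell '.' (not opp) -> no flip
Dir NE: first cell '.' (not opp) -> no flip
Dir W: edge -> no flip
Dir E: opp run (3,1) capped by B -> flip
Dir SW: edge -> no flip
Dir S: first cell '.' (not opp) -> no flip
Dir SE: first cell 'B' (not opp) -> no flip

Answer: (3,1)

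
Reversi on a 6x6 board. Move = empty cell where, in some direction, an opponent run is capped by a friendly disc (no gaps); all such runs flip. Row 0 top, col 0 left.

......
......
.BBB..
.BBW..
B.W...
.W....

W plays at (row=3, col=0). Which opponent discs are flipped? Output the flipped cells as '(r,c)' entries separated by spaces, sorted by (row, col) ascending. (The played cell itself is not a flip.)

Answer: (3,1) (3,2)

Derivation:
Dir NW: edge -> no flip
Dir N: first cell '.' (not opp) -> no flip
Dir NE: opp run (2,1), next='.' -> no flip
Dir W: edge -> no flip
Dir E: opp run (3,1) (3,2) capped by W -> flip
Dir SW: edge -> no flip
Dir S: opp run (4,0), next='.' -> no flip
Dir SE: first cell '.' (not opp) -> no flip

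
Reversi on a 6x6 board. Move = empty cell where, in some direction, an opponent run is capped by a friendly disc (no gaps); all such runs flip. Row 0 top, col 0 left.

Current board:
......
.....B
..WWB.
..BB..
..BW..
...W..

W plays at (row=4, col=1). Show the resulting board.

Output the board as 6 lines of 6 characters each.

Place W at (4,1); scan 8 dirs for brackets.
Dir NW: first cell '.' (not opp) -> no flip
Dir N: first cell '.' (not opp) -> no flip
Dir NE: opp run (3,2) capped by W -> flip
Dir W: first cell '.' (not opp) -> no flip
Dir E: opp run (4,2) capped by W -> flip
Dir SW: first cell '.' (not opp) -> no flip
Dir S: first cell '.' (not opp) -> no flip
Dir SE: first cell '.' (not opp) -> no flip
All flips: (3,2) (4,2)

Answer: ......
.....B
..WWB.
..WB..
.WWW..
...W..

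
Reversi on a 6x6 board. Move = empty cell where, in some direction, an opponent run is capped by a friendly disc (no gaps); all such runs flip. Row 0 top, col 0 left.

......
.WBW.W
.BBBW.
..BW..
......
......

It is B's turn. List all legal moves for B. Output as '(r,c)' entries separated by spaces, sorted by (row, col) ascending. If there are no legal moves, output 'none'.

(0,0): flips 1 -> legal
(0,1): flips 1 -> legal
(0,2): no bracket -> illegal
(0,3): flips 1 -> legal
(0,4): flips 1 -> legal
(0,5): no bracket -> illegal
(1,0): flips 1 -> legal
(1,4): flips 1 -> legal
(2,0): no bracket -> illegal
(2,5): flips 1 -> legal
(3,4): flips 1 -> legal
(3,5): no bracket -> illegal
(4,2): no bracket -> illegal
(4,3): flips 1 -> legal
(4,4): flips 1 -> legal

Answer: (0,0) (0,1) (0,3) (0,4) (1,0) (1,4) (2,5) (3,4) (4,3) (4,4)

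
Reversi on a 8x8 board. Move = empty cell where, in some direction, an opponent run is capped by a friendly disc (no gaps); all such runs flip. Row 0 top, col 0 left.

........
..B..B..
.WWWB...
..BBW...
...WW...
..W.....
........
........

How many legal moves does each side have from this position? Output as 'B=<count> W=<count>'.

-- B to move --
(1,0): flips 1 -> legal
(1,1): flips 1 -> legal
(1,3): flips 1 -> legal
(1,4): flips 1 -> legal
(2,0): flips 3 -> legal
(2,5): no bracket -> illegal
(3,0): flips 1 -> legal
(3,1): no bracket -> illegal
(3,5): flips 1 -> legal
(4,1): no bracket -> illegal
(4,2): no bracket -> illegal
(4,5): flips 2 -> legal
(5,1): no bracket -> illegal
(5,3): flips 1 -> legal
(5,4): flips 3 -> legal
(5,5): flips 1 -> legal
(6,1): no bracket -> illegal
(6,2): no bracket -> illegal
(6,3): no bracket -> illegal
B mobility = 11
-- W to move --
(0,1): flips 1 -> legal
(0,2): flips 1 -> legal
(0,3): flips 1 -> legal
(0,4): no bracket -> illegal
(0,5): no bracket -> illegal
(0,6): no bracket -> illegal
(1,1): no bracket -> illegal
(1,3): no bracket -> illegal
(1,4): flips 1 -> legal
(1,6): no bracket -> illegal
(2,5): flips 1 -> legal
(2,6): no bracket -> illegal
(3,1): flips 2 -> legal
(3,5): no bracket -> illegal
(4,1): flips 1 -> legal
(4,2): flips 1 -> legal
W mobility = 8

Answer: B=11 W=8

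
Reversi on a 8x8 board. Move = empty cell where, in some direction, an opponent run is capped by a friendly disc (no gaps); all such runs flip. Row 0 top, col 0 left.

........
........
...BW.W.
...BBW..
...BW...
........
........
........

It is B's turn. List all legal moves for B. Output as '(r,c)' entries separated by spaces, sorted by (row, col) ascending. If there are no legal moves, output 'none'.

(1,3): no bracket -> illegal
(1,4): flips 1 -> legal
(1,5): flips 1 -> legal
(1,6): no bracket -> illegal
(1,7): no bracket -> illegal
(2,5): flips 1 -> legal
(2,7): no bracket -> illegal
(3,6): flips 1 -> legal
(3,7): no bracket -> illegal
(4,5): flips 1 -> legal
(4,6): no bracket -> illegal
(5,3): no bracket -> illegal
(5,4): flips 1 -> legal
(5,5): flips 1 -> legal

Answer: (1,4) (1,5) (2,5) (3,6) (4,5) (5,4) (5,5)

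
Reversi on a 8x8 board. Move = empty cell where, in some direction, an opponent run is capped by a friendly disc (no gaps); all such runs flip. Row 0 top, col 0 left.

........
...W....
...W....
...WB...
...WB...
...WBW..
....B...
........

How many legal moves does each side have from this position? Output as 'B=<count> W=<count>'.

-- B to move --
(0,2): no bracket -> illegal
(0,3): no bracket -> illegal
(0,4): no bracket -> illegal
(1,2): flips 1 -> legal
(1,4): no bracket -> illegal
(2,2): flips 1 -> legal
(2,4): no bracket -> illegal
(3,2): flips 2 -> legal
(4,2): flips 2 -> legal
(4,5): no bracket -> illegal
(4,6): flips 1 -> legal
(5,2): flips 2 -> legal
(5,6): flips 1 -> legal
(6,2): flips 1 -> legal
(6,3): no bracket -> illegal
(6,5): no bracket -> illegal
(6,6): flips 1 -> legal
B mobility = 9
-- W to move --
(2,4): no bracket -> illegal
(2,5): flips 1 -> legal
(3,5): flips 2 -> legal
(4,5): flips 2 -> legal
(6,3): no bracket -> illegal
(6,5): flips 1 -> legal
(7,3): flips 1 -> legal
(7,4): no bracket -> illegal
(7,5): flips 1 -> legal
W mobility = 6

Answer: B=9 W=6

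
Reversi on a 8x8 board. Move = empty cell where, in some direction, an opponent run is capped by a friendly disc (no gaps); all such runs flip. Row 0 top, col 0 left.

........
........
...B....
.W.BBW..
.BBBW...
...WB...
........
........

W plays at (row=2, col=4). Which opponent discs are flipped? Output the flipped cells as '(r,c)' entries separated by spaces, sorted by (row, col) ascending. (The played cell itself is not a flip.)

Dir NW: first cell '.' (not opp) -> no flip
Dir N: first cell '.' (not opp) -> no flip
Dir NE: first cell '.' (not opp) -> no flip
Dir W: opp run (2,3), next='.' -> no flip
Dir E: first cell '.' (not opp) -> no flip
Dir SW: opp run (3,3) (4,2), next='.' -> no flip
Dir S: opp run (3,4) capped by W -> flip
Dir SE: first cell 'W' (not opp) -> no flip

Answer: (3,4)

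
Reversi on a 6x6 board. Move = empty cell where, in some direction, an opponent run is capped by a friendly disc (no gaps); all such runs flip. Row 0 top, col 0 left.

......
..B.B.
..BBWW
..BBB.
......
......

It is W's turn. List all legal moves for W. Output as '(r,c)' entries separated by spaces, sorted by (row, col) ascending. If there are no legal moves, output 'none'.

(0,1): no bracket -> illegal
(0,2): no bracket -> illegal
(0,3): flips 1 -> legal
(0,4): flips 1 -> legal
(0,5): no bracket -> illegal
(1,1): no bracket -> illegal
(1,3): no bracket -> illegal
(1,5): no bracket -> illegal
(2,1): flips 2 -> legal
(3,1): no bracket -> illegal
(3,5): no bracket -> illegal
(4,1): no bracket -> illegal
(4,2): flips 1 -> legal
(4,3): flips 1 -> legal
(4,4): flips 1 -> legal
(4,5): no bracket -> illegal

Answer: (0,3) (0,4) (2,1) (4,2) (4,3) (4,4)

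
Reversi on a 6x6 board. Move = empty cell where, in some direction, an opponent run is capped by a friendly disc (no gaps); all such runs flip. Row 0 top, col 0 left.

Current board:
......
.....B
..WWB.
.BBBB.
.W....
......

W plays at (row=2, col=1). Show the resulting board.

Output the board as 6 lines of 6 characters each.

Answer: ......
.....B
.WWWB.
.WBBB.
.W....
......

Derivation:
Place W at (2,1); scan 8 dirs for brackets.
Dir NW: first cell '.' (not opp) -> no flip
Dir N: first cell '.' (not opp) -> no flip
Dir NE: first cell '.' (not opp) -> no flip
Dir W: first cell '.' (not opp) -> no flip
Dir E: first cell 'W' (not opp) -> no flip
Dir SW: first cell '.' (not opp) -> no flip
Dir S: opp run (3,1) capped by W -> flip
Dir SE: opp run (3,2), next='.' -> no flip
All flips: (3,1)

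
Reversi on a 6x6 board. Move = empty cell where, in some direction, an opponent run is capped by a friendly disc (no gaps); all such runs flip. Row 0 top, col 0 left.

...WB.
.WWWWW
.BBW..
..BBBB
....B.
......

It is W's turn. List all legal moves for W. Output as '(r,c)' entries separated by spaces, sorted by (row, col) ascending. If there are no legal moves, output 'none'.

(0,5): flips 1 -> legal
(1,0): no bracket -> illegal
(2,0): flips 2 -> legal
(2,4): no bracket -> illegal
(2,5): no bracket -> illegal
(3,0): flips 1 -> legal
(3,1): flips 2 -> legal
(4,1): flips 1 -> legal
(4,2): flips 2 -> legal
(4,3): flips 1 -> legal
(4,5): flips 1 -> legal
(5,3): no bracket -> illegal
(5,4): no bracket -> illegal
(5,5): flips 3 -> legal

Answer: (0,5) (2,0) (3,0) (3,1) (4,1) (4,2) (4,3) (4,5) (5,5)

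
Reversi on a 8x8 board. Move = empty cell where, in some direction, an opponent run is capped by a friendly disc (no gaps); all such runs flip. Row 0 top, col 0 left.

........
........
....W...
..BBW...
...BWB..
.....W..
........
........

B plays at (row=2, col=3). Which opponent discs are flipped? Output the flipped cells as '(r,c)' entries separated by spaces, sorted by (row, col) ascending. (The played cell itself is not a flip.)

Dir NW: first cell '.' (not opp) -> no flip
Dir N: first cell '.' (not opp) -> no flip
Dir NE: first cell '.' (not opp) -> no flip
Dir W: first cell '.' (not opp) -> no flip
Dir E: opp run (2,4), next='.' -> no flip
Dir SW: first cell 'B' (not opp) -> no flip
Dir S: first cell 'B' (not opp) -> no flip
Dir SE: opp run (3,4) capped by B -> flip

Answer: (3,4)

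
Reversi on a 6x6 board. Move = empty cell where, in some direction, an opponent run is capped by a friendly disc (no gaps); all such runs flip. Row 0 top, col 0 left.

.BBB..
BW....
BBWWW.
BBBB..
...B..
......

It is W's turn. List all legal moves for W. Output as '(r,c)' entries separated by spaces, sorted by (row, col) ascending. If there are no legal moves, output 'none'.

Answer: (4,0) (4,1) (4,2) (4,4) (5,3)

Derivation:
(0,0): no bracket -> illegal
(0,4): no bracket -> illegal
(1,2): no bracket -> illegal
(1,3): no bracket -> illegal
(1,4): no bracket -> illegal
(3,4): no bracket -> illegal
(4,0): flips 1 -> legal
(4,1): flips 3 -> legal
(4,2): flips 2 -> legal
(4,4): flips 1 -> legal
(5,2): no bracket -> illegal
(5,3): flips 2 -> legal
(5,4): no bracket -> illegal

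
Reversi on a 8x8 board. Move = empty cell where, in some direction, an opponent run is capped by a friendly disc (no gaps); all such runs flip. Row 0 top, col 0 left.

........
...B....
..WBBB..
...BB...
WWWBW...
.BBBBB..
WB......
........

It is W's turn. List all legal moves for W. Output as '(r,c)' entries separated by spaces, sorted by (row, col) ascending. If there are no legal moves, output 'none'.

Answer: (0,4) (1,4) (1,5) (2,6) (6,2) (6,3) (6,4) (6,6) (7,1)

Derivation:
(0,2): no bracket -> illegal
(0,3): no bracket -> illegal
(0,4): flips 1 -> legal
(1,2): no bracket -> illegal
(1,4): flips 2 -> legal
(1,5): flips 2 -> legal
(1,6): no bracket -> illegal
(2,6): flips 3 -> legal
(3,2): no bracket -> illegal
(3,5): no bracket -> illegal
(3,6): no bracket -> illegal
(4,5): no bracket -> illegal
(4,6): no bracket -> illegal
(5,0): no bracket -> illegal
(5,6): no bracket -> illegal
(6,2): flips 4 -> legal
(6,3): flips 1 -> legal
(6,4): flips 2 -> legal
(6,5): no bracket -> illegal
(6,6): flips 1 -> legal
(7,0): no bracket -> illegal
(7,1): flips 2 -> legal
(7,2): no bracket -> illegal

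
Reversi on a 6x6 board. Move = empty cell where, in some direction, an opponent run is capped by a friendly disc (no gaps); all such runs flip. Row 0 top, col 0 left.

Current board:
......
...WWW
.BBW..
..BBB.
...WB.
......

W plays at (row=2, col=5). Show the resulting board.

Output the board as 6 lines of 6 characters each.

Place W at (2,5); scan 8 dirs for brackets.
Dir NW: first cell 'W' (not opp) -> no flip
Dir N: first cell 'W' (not opp) -> no flip
Dir NE: edge -> no flip
Dir W: first cell '.' (not opp) -> no flip
Dir E: edge -> no flip
Dir SW: opp run (3,4) capped by W -> flip
Dir S: first cell '.' (not opp) -> no flip
Dir SE: edge -> no flip
All flips: (3,4)

Answer: ......
...WWW
.BBW.W
..BBW.
...WB.
......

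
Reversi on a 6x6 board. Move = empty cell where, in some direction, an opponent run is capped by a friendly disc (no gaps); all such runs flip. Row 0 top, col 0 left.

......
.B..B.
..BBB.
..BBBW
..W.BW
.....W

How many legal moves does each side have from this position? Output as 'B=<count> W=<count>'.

Answer: B=2 W=7

Derivation:
-- B to move --
(2,5): no bracket -> illegal
(3,1): no bracket -> illegal
(4,1): no bracket -> illegal
(4,3): no bracket -> illegal
(5,1): flips 1 -> legal
(5,2): flips 1 -> legal
(5,3): no bracket -> illegal
(5,4): no bracket -> illegal
B mobility = 2
-- W to move --
(0,0): flips 4 -> legal
(0,1): no bracket -> illegal
(0,2): no bracket -> illegal
(0,3): no bracket -> illegal
(0,4): no bracket -> illegal
(0,5): no bracket -> illegal
(1,0): no bracket -> illegal
(1,2): flips 4 -> legal
(1,3): flips 1 -> legal
(1,5): flips 2 -> legal
(2,0): no bracket -> illegal
(2,1): no bracket -> illegal
(2,5): no bracket -> illegal
(3,1): flips 3 -> legal
(4,1): no bracket -> illegal
(4,3): flips 1 -> legal
(5,3): flips 1 -> legal
(5,4): no bracket -> illegal
W mobility = 7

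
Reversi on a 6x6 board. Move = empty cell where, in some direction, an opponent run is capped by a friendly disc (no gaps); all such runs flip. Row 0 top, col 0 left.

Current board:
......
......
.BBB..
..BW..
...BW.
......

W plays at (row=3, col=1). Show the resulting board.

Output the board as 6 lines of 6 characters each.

Place W at (3,1); scan 8 dirs for brackets.
Dir NW: first cell '.' (not opp) -> no flip
Dir N: opp run (2,1), next='.' -> no flip
Dir NE: opp run (2,2), next='.' -> no flip
Dir W: first cell '.' (not opp) -> no flip
Dir E: opp run (3,2) capped by W -> flip
Dir SW: first cell '.' (not opp) -> no flip
Dir S: first cell '.' (not opp) -> no flip
Dir SE: first cell '.' (not opp) -> no flip
All flips: (3,2)

Answer: ......
......
.BBB..
.WWW..
...BW.
......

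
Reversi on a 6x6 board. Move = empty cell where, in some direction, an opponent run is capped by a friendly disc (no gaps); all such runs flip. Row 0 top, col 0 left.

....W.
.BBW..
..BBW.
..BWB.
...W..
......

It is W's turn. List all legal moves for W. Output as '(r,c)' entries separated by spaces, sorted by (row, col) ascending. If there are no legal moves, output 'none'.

Answer: (0,0) (1,0) (2,1) (2,5) (3,1) (3,5) (4,4)

Derivation:
(0,0): flips 2 -> legal
(0,1): no bracket -> illegal
(0,2): no bracket -> illegal
(0,3): no bracket -> illegal
(1,0): flips 2 -> legal
(1,4): no bracket -> illegal
(2,0): no bracket -> illegal
(2,1): flips 3 -> legal
(2,5): flips 1 -> legal
(3,1): flips 2 -> legal
(3,5): flips 1 -> legal
(4,1): no bracket -> illegal
(4,2): no bracket -> illegal
(4,4): flips 1 -> legal
(4,5): no bracket -> illegal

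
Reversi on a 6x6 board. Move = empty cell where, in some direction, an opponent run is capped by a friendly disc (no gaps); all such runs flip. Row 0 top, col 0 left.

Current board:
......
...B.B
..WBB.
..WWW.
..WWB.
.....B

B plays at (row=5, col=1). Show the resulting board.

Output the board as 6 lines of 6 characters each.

Answer: ......
...B.B
..WBB.
..WBW.
..BWB.
.B...B

Derivation:
Place B at (5,1); scan 8 dirs for brackets.
Dir NW: first cell '.' (not opp) -> no flip
Dir N: first cell '.' (not opp) -> no flip
Dir NE: opp run (4,2) (3,3) capped by B -> flip
Dir W: first cell '.' (not opp) -> no flip
Dir E: first cell '.' (not opp) -> no flip
Dir SW: edge -> no flip
Dir S: edge -> no flip
Dir SE: edge -> no flip
All flips: (3,3) (4,2)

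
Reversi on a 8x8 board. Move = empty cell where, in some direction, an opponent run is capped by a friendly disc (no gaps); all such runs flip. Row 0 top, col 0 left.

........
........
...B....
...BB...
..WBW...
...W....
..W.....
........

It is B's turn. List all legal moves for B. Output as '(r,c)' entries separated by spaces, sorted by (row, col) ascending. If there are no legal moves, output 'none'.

Answer: (4,1) (4,5) (5,1) (5,4) (5,5) (6,3)

Derivation:
(3,1): no bracket -> illegal
(3,2): no bracket -> illegal
(3,5): no bracket -> illegal
(4,1): flips 1 -> legal
(4,5): flips 1 -> legal
(5,1): flips 1 -> legal
(5,2): no bracket -> illegal
(5,4): flips 1 -> legal
(5,5): flips 1 -> legal
(6,1): no bracket -> illegal
(6,3): flips 1 -> legal
(6,4): no bracket -> illegal
(7,1): no bracket -> illegal
(7,2): no bracket -> illegal
(7,3): no bracket -> illegal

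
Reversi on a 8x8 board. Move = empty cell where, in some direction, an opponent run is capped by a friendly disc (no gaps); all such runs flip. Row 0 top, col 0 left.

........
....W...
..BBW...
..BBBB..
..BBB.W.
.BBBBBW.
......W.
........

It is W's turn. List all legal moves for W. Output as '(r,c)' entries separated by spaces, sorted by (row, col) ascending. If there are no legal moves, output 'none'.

Answer: (1,1) (2,1) (4,1) (5,0) (6,0) (6,4)

Derivation:
(1,1): flips 4 -> legal
(1,2): no bracket -> illegal
(1,3): no bracket -> illegal
(2,1): flips 2 -> legal
(2,5): no bracket -> illegal
(2,6): no bracket -> illegal
(3,1): no bracket -> illegal
(3,6): no bracket -> illegal
(4,0): no bracket -> illegal
(4,1): flips 2 -> legal
(4,5): no bracket -> illegal
(5,0): flips 5 -> legal
(6,0): flips 3 -> legal
(6,1): no bracket -> illegal
(6,2): no bracket -> illegal
(6,3): no bracket -> illegal
(6,4): flips 4 -> legal
(6,5): no bracket -> illegal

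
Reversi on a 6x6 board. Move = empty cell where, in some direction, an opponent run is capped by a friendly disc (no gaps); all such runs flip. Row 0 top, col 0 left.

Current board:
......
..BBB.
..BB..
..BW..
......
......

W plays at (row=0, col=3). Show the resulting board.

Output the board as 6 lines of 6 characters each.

Answer: ...W..
..BWB.
..BW..
..BW..
......
......

Derivation:
Place W at (0,3); scan 8 dirs for brackets.
Dir NW: edge -> no flip
Dir N: edge -> no flip
Dir NE: edge -> no flip
Dir W: first cell '.' (not opp) -> no flip
Dir E: first cell '.' (not opp) -> no flip
Dir SW: opp run (1,2), next='.' -> no flip
Dir S: opp run (1,3) (2,3) capped by W -> flip
Dir SE: opp run (1,4), next='.' -> no flip
All flips: (1,3) (2,3)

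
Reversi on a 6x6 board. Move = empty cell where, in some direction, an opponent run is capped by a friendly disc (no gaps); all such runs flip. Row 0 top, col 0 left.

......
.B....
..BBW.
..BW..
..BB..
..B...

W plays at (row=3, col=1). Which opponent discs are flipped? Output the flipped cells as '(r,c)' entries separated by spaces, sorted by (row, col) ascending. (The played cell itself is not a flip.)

Answer: (3,2)

Derivation:
Dir NW: first cell '.' (not opp) -> no flip
Dir N: first cell '.' (not opp) -> no flip
Dir NE: opp run (2,2), next='.' -> no flip
Dir W: first cell '.' (not opp) -> no flip
Dir E: opp run (3,2) capped by W -> flip
Dir SW: first cell '.' (not opp) -> no flip
Dir S: first cell '.' (not opp) -> no flip
Dir SE: opp run (4,2), next='.' -> no flip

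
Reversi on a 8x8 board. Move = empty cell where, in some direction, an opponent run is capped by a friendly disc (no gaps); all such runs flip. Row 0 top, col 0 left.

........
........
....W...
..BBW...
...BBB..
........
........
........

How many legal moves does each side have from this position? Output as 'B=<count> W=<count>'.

Answer: B=5 W=5

Derivation:
-- B to move --
(1,3): no bracket -> illegal
(1,4): flips 2 -> legal
(1,5): flips 1 -> legal
(2,3): flips 1 -> legal
(2,5): flips 1 -> legal
(3,5): flips 1 -> legal
B mobility = 5
-- W to move --
(2,1): no bracket -> illegal
(2,2): no bracket -> illegal
(2,3): no bracket -> illegal
(3,1): flips 2 -> legal
(3,5): no bracket -> illegal
(3,6): no bracket -> illegal
(4,1): no bracket -> illegal
(4,2): flips 1 -> legal
(4,6): no bracket -> illegal
(5,2): flips 1 -> legal
(5,3): no bracket -> illegal
(5,4): flips 1 -> legal
(5,5): no bracket -> illegal
(5,6): flips 1 -> legal
W mobility = 5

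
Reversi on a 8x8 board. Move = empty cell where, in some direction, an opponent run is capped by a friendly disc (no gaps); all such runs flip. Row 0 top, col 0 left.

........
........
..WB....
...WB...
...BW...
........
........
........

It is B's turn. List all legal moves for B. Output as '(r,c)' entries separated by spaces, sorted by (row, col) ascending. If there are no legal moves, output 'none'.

Answer: (2,1) (3,2) (4,5) (5,4)

Derivation:
(1,1): no bracket -> illegal
(1,2): no bracket -> illegal
(1,3): no bracket -> illegal
(2,1): flips 1 -> legal
(2,4): no bracket -> illegal
(3,1): no bracket -> illegal
(3,2): flips 1 -> legal
(3,5): no bracket -> illegal
(4,2): no bracket -> illegal
(4,5): flips 1 -> legal
(5,3): no bracket -> illegal
(5,4): flips 1 -> legal
(5,5): no bracket -> illegal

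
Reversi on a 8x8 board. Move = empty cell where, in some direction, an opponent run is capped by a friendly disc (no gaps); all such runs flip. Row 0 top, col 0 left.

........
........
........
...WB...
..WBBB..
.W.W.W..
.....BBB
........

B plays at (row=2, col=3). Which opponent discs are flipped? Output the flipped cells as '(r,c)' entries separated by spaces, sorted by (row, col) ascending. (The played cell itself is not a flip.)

Answer: (3,3)

Derivation:
Dir NW: first cell '.' (not opp) -> no flip
Dir N: first cell '.' (not opp) -> no flip
Dir NE: first cell '.' (not opp) -> no flip
Dir W: first cell '.' (not opp) -> no flip
Dir E: first cell '.' (not opp) -> no flip
Dir SW: first cell '.' (not opp) -> no flip
Dir S: opp run (3,3) capped by B -> flip
Dir SE: first cell 'B' (not opp) -> no flip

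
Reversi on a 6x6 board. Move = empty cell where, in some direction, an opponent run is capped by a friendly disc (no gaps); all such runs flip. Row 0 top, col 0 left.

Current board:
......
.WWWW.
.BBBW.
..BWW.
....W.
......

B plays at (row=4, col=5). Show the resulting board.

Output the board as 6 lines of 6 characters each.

Place B at (4,5); scan 8 dirs for brackets.
Dir NW: opp run (3,4) capped by B -> flip
Dir N: first cell '.' (not opp) -> no flip
Dir NE: edge -> no flip
Dir W: opp run (4,4), next='.' -> no flip
Dir E: edge -> no flip
Dir SW: first cell '.' (not opp) -> no flip
Dir S: first cell '.' (not opp) -> no flip
Dir SE: edge -> no flip
All flips: (3,4)

Answer: ......
.WWWW.
.BBBW.
..BWB.
....WB
......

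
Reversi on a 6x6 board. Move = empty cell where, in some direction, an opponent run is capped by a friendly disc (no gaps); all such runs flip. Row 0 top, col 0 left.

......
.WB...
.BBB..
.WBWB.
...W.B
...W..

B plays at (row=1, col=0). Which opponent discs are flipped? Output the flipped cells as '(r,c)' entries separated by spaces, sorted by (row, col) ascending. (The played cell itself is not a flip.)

Answer: (1,1)

Derivation:
Dir NW: edge -> no flip
Dir N: first cell '.' (not opp) -> no flip
Dir NE: first cell '.' (not opp) -> no flip
Dir W: edge -> no flip
Dir E: opp run (1,1) capped by B -> flip
Dir SW: edge -> no flip
Dir S: first cell '.' (not opp) -> no flip
Dir SE: first cell 'B' (not opp) -> no flip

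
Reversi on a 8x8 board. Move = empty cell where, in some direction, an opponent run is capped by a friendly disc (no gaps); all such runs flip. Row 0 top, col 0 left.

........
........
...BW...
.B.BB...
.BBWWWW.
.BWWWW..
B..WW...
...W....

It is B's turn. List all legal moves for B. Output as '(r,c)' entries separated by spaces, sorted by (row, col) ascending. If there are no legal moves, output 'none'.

(1,3): no bracket -> illegal
(1,4): flips 1 -> legal
(1,5): flips 1 -> legal
(2,5): flips 1 -> legal
(3,2): no bracket -> illegal
(3,5): no bracket -> illegal
(3,6): no bracket -> illegal
(3,7): no bracket -> illegal
(4,7): flips 4 -> legal
(5,6): flips 5 -> legal
(5,7): no bracket -> illegal
(6,1): flips 2 -> legal
(6,2): flips 1 -> legal
(6,5): no bracket -> illegal
(6,6): flips 2 -> legal
(7,2): no bracket -> illegal
(7,4): flips 5 -> legal
(7,5): flips 2 -> legal

Answer: (1,4) (1,5) (2,5) (4,7) (5,6) (6,1) (6,2) (6,6) (7,4) (7,5)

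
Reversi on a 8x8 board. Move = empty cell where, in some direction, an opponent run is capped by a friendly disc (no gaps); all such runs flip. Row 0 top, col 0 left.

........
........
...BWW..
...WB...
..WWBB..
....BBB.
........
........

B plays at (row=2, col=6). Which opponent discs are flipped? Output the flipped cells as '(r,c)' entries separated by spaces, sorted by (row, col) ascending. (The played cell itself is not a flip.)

Dir NW: first cell '.' (not opp) -> no flip
Dir N: first cell '.' (not opp) -> no flip
Dir NE: first cell '.' (not opp) -> no flip
Dir W: opp run (2,5) (2,4) capped by B -> flip
Dir E: first cell '.' (not opp) -> no flip
Dir SW: first cell '.' (not opp) -> no flip
Dir S: first cell '.' (not opp) -> no flip
Dir SE: first cell '.' (not opp) -> no flip

Answer: (2,4) (2,5)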